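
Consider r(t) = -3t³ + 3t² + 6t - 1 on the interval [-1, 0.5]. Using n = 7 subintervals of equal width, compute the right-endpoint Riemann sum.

-1.5

Δt = (0.5 − (-1))/7 = 3/14.
Right endpoints: -11/14, -4/7, -5/14, -1/7, 1/14, 2/7, 0.5.
r(-11/14) = -6605/2744, r(-4/7) = -991/343, r(-5/14) = -7199/2744, r(-1/7) = -613/343, r(1/14) = -1529/2744, r(2/7) = 305/343, r(0.5) = 2.375.
Sum = Δt · [r(-11/14) + r(-4/7) + r(-5/14) + ...].
Sum = -1.5.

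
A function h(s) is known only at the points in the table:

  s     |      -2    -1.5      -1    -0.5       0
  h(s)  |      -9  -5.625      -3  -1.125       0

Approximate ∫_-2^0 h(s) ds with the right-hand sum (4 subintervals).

-4.875

Δs = 0.5.
Sum = 0.5·[(-5.625) + (-3) + (-1.125) + 0] = -4.875.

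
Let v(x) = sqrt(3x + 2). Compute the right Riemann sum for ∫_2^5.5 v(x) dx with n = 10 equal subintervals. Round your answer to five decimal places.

Δx = (5.5 − 2)/10 = 0.35.
Right endpoints: 2.35, 2.7, 3.05, 3.4, 3.75, 4.1, 4.45, 4.8, 5.15, 5.5.
v(2.35) ≈ 3.00832, v(2.7) ≈ 3.17805, v(3.05) ≈ 3.33916, v(3.4) ≈ 3.49285, v(3.75) ≈ 3.64005, v(4.1) ≈ 3.78153, v(4.45) ≈ 3.91791, v(4.8) ≈ 4.04969, v(5.15) ≈ 4.17732, v(5.5) ≈ 4.30116.
Sum = Δx · [v(2.35) + v(2.7) + v(3.05) + ...].
Sum ≈ 12.91012.

12.91012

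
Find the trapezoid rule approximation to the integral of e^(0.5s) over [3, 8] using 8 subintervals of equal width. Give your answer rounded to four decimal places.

101.0473

Δs = (8 − 3)/8 = 0.625.
f(3) ≈ 4.4817, f(3.625) ≈ 6.1257, f(4.25) ≈ 8.3729, f(4.875) ≈ 11.4444, f(5.5) ≈ 15.6426, f(6.125) ≈ 21.3809, f(6.75) ≈ 29.2243, f(7.375) ≈ 39.9449, f(8) ≈ 54.5982.
T_8 = (Δs/2)·[f(s_0) + 2f(s_1) + ... + 2f(s_{7}) + f(s_8)].
Sum ≈ 101.0473.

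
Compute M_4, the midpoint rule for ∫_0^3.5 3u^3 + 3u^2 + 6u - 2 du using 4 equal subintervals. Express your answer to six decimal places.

Δu = (3.5 − 0)/4 = 0.875.
Midpoints: 0.4375, 1.3125, 2.1875, 3.0625.
f(0.4375) = 5941/4096, f(1.3125) = 73015/4096, f(2.1875) = 232993/4096, f(3.0625) = 535267/4096.
Sum = Δu · [f(0.4375) + f(1.3125) + f(2.1875) + f(3.0625)].
Sum ≈ 180.984863.

180.984863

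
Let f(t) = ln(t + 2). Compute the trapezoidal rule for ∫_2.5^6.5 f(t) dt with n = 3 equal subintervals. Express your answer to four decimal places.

Δt = (6.5 − 2.5)/3 = 4/3.
f(2.5) ≈ 1.5041, f(23/6) ≈ 1.7636, f(31/6) ≈ 1.9694, f(6.5) ≈ 2.1401.
T_3 = (Δt/2)·[f(t_0) + 2f(t_1) + 2f(t_2) + f(t_3)].
Sum ≈ 7.4068.

7.4068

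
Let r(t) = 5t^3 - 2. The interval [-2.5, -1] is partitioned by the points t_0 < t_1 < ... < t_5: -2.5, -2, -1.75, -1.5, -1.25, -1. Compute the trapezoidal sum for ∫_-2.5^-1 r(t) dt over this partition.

-51.515625

Subinterval widths: 0.5, 0.25, 0.25, 0.25, 0.25.
r(-2.5) = -80.125, r(-2) = -42, r(-1.75) = -28.796875, r(-1.5) = -18.875, r(-1.25) = -11.765625, r(-1) = -7.
On each subinterval the trapezoid contributes (Δt_i/2)·[r(t_{i-1}) + r(t_i)].
Sum = -51.515625.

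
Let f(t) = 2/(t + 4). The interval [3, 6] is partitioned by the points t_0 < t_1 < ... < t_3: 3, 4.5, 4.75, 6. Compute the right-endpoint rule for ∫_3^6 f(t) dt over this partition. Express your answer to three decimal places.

0.660

Subinterval widths: 1.5, 0.25, 1.25.
Right endpoints: 4.5, 4.75, 6.
f(4.5) = 4/17, f(4.75) = 8/35, f(6) = 0.2.
Sum = Σ Δt_i · f(t_i).
Sum ≈ 0.660.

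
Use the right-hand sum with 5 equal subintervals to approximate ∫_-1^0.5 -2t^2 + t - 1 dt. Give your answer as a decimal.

-2.22

Δt = (0.5 − (-1))/5 = 0.3.
Right endpoints: -0.7, -0.4, -0.1, 0.2, 0.5.
f(-0.7) = -2.68, f(-0.4) = -1.72, f(-0.1) = -1.12, f(0.2) = -0.88, f(0.5) = -1.
Sum = Δt · [f(-0.7) + f(-0.4) + f(-0.1) + f(0.2) + f(0.5)].
Sum = -2.22.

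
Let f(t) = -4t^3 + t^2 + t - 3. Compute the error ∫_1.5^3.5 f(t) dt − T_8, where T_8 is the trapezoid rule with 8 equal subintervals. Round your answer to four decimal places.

0.6042

Exact integral: ∫_1.5^3.5 f(t) dt ≈ -132.833333.
T_8 = -133.4375.
Error ≈ -132.833333 − (-133.4375) ≈ 0.6042.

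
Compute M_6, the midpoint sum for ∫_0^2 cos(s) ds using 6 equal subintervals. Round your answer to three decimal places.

0.914

Δs = (2 − 0)/6 = 1/3.
Midpoints: 1/6, 0.5, 5/6, 7/6, 1.5, 11/6.
f(1/6) ≈ 0.986, f(0.5) ≈ 0.878, f(5/6) ≈ 0.672, f(7/6) ≈ 0.393, f(1.5) ≈ 0.071, f(11/6) ≈ -0.260.
Sum = Δs · [f(1/6) + f(0.5) + f(5/6) + ...].
Sum ≈ 0.914.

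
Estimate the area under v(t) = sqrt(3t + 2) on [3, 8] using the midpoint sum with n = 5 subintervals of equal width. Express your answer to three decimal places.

Δt = (8 − 3)/5 = 1.
Midpoints: 3.5, 4.5, 5.5, 6.5, 7.5.
v(3.5) ≈ 3.536, v(4.5) ≈ 3.937, v(5.5) ≈ 4.301, v(6.5) ≈ 4.637, v(7.5) ≈ 4.950.
Sum = Δt · [v(3.5) + v(4.5) + v(5.5) + v(6.5) + v(7.5)].
Sum ≈ 21.360.

21.360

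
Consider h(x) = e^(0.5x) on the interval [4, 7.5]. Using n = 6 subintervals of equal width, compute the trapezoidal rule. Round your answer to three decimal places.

70.761

Δx = (7.5 − 4)/6 = 7/12.
h(4) ≈ 7.389, h(55/12) ≈ 9.891, h(31/6) ≈ 13.241, h(5.75) ≈ 17.725, h(19/3) ≈ 23.728, h(83/12) ≈ 31.764, h(7.5) ≈ 42.521.
T_6 = (Δx/2)·[h(x_0) + 2h(x_1) + ... + 2h(x_{5}) + h(x_6)].
Sum ≈ 70.761.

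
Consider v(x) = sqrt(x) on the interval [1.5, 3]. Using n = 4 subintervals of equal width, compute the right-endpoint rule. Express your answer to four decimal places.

Δx = (3 − 1.5)/4 = 0.375.
Right endpoints: 1.875, 2.25, 2.625, 3.
v(1.875) ≈ 1.3693, v(2.25) ≈ 1.5000, v(2.625) ≈ 1.6202, v(3) ≈ 1.7321.
Sum = Δx · [v(1.875) + v(2.25) + v(2.625) + v(3)].
Sum ≈ 2.3331.

2.3331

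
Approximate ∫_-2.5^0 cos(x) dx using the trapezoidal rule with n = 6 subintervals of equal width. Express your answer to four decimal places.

0.5898

Δx = (0 − (-2.5))/6 = 5/12.
f(-2.5) ≈ -0.8011, f(-25/12) ≈ -0.4904, f(-5/3) ≈ -0.0957, f(-1.25) ≈ 0.3153, f(-5/6) ≈ 0.6724, f(-5/12) ≈ 0.9144, f(0) ≈ 1.0000.
T_6 = (Δx/2)·[f(x_0) + 2f(x_1) + ... + 2f(x_{5}) + f(x_6)].
Sum ≈ 0.5898.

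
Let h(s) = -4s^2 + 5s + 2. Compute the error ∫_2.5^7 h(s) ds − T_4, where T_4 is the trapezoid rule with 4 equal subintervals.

Exact integral: ∫_2.5^7 h(s) ds = -320.625.
T_4 = -324.421875.
Error = -320.625 − (-324.421875) = 3.796875.

3.796875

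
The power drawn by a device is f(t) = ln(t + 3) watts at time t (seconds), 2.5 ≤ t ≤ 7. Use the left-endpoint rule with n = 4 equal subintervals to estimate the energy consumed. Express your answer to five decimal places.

8.80485

Δt = (7 − 2.5)/4 = 1.125.
Left endpoints: 2.5, 3.625, 4.75, 5.875.
f(2.5) ≈ 1.70475, f(3.625) ≈ 1.89085, f(4.75) ≈ 2.04769, f(5.875) ≈ 2.18324.
Sum = Δt · [f(2.5) + f(3.625) + f(4.75) + f(5.875)].
Sum ≈ 8.80485.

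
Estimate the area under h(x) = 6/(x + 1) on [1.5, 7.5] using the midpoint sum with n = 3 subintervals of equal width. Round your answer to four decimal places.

Δx = (7.5 − 1.5)/3 = 2.
Midpoints: 2.5, 4.5, 6.5.
h(2.5) = 12/7, h(4.5) = 12/11, h(6.5) = 0.8.
Sum = Δx · [h(2.5) + h(4.5) + h(6.5)].
Sum ≈ 7.2104.

7.2104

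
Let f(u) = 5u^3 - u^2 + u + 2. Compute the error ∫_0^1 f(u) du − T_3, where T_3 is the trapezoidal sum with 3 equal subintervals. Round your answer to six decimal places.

Exact integral: ∫_0^1 f(u) du ≈ 3.41666667.
T_3 ≈ 3.53703704.
Error ≈ 3.41666667 − 3.53703704 ≈ -0.120370.

-0.120370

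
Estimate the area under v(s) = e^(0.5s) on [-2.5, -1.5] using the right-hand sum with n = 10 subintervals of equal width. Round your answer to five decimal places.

0.38109

Δs = (-1.5 − (-2.5))/10 = 0.1.
Right endpoints: -2.4, -2.3, -2.2, -2.1, -2, -1.9, -1.8, -1.7, -1.6, -1.5.
v(-2.4) ≈ 0.30119, v(-2.3) ≈ 0.31664, v(-2.2) ≈ 0.33287, v(-2.1) ≈ 0.34994, v(-2) ≈ 0.36788, v(-1.9) ≈ 0.38674, v(-1.8) ≈ 0.40657, v(-1.7) ≈ 0.42741, v(-1.6) ≈ 0.44933, v(-1.5) ≈ 0.47237.
Sum = Δs · [v(-2.4) + v(-2.3) + v(-2.2) + ...].
Sum ≈ 0.38109.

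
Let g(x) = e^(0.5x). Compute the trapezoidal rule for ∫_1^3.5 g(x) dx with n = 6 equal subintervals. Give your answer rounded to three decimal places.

Δx = (3.5 − 1)/6 = 5/12.
g(1) ≈ 1.649, g(17/12) ≈ 2.031, g(11/6) ≈ 2.501, g(2.25) ≈ 3.080, g(8/3) ≈ 3.794, g(37/12) ≈ 4.672, g(3.5) ≈ 5.755.
T_6 = (Δx/2)·[g(x_0) + 2g(x_1) + ... + 2g(x_{5}) + g(x_6)].
Sum ≈ 8.241.

8.241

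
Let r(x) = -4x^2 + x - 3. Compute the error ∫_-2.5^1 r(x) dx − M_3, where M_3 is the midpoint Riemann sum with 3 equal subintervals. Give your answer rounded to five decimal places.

Exact integral: ∫_-2.5^1 r(x) dx ≈ -35.2916667.
M_3 ≈ -33.7037037.
Error ≈ -35.2916667 − (-33.7037037) ≈ -1.58796.

-1.58796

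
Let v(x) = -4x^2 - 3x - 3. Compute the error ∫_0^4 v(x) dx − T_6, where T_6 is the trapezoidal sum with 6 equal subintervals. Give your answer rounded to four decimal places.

1.1852

Exact integral: ∫_0^4 v(x) dx ≈ -121.333333.
T_6 ≈ -122.518519.
Error ≈ -121.333333 − (-122.518519) ≈ 1.1852.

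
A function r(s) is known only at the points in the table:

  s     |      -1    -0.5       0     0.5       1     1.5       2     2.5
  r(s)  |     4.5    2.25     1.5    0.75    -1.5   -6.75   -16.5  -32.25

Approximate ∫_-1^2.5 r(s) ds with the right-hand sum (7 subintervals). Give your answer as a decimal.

Δs = 0.5.
Sum = 0.5·[2.25 + 1.5 + 0.75 + (-1.5) + (-6.75) + (-16.5) + (-32.25)] = -26.25.

-26.25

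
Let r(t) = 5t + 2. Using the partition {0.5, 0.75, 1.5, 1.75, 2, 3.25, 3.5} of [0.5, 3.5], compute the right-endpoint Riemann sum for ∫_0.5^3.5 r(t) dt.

41.9375

Subinterval widths: 0.25, 0.75, 0.25, 0.25, 1.25, 0.25.
Right endpoints: 0.75, 1.5, 1.75, 2, 3.25, 3.5.
r(0.75) = 5.75, r(1.5) = 9.5, r(1.75) = 10.75, r(2) = 12, r(3.25) = 18.25, r(3.5) = 19.5.
Sum = Σ Δt_i · r(t_i).
Sum = 41.9375.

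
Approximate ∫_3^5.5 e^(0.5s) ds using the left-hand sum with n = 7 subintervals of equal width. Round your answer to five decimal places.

20.38814

Δs = (5.5 − 3)/7 = 5/14.
Left endpoints: 3, 47/14, 26/7, 57/14, 31/7, 67/14, 36/7.
f(3) ≈ 4.48169, f(47/14) ≈ 5.35790, f(26/7) ≈ 6.40541, f(57/14) ≈ 7.65772, f(31/7) ≈ 9.15487, f(67/14) ≈ 10.94472, f(36/7) ≈ 13.08450.
Sum = Δs · [f(3) + f(47/14) + f(26/7) + ...].
Sum ≈ 20.38814.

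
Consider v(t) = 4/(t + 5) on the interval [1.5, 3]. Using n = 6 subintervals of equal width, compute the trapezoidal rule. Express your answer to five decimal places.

0.83072

Δt = (3 − 1.5)/6 = 0.25.
v(1.5) = 8/13, v(1.75) = 16/27, v(2) = 4/7, v(2.25) = 16/29, v(2.5) = 8/15, v(2.75) = 16/31, v(3) = 0.5.
T_6 = (Δt/2)·[v(t_0) + 2v(t_1) + ... + 2v(t_{5}) + v(t_6)].
Sum ≈ 0.83072.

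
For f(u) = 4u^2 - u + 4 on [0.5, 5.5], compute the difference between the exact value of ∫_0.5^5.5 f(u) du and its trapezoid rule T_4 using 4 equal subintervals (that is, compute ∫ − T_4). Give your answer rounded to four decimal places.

-5.2083

Exact integral: ∫_0.5^5.5 f(u) du ≈ 226.666667.
T_4 = 231.875.
Error ≈ 226.666667 − 231.875 ≈ -5.2083.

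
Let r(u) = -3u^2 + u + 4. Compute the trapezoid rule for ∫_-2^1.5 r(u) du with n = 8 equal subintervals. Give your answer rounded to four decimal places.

Δu = (1.5 − (-2))/8 = 0.4375.
r(-2) = -10, r(-1.5625) = -4.88671875, r(-1.125) = -0.921875, r(-0.6875) = 1.89453125, r(-0.25) = 3.5625, r(0.1875) = 4.08203125, r(0.625) = 3.453125, r(1.0625) = 1.67578125, r(1.5) = -1.25.
T_8 = (Δu/2)·[r(u_0) + 2r(u_1) + ... + 2r(u_{7}) + r(u_8)].
Sum ≈ 1.4150.

1.4150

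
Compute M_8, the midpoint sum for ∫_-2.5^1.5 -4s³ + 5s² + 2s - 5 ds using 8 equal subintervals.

Δs = (1.5 − (-2.5))/8 = 0.5.
Midpoints: -2.25, -1.75, -1.25, -0.75, -0.25, 0.25, 0.75, 1.25.
f(-2.25) = 61.375, f(-1.75) = 28.25, f(-1.25) = 8.125, f(-0.75) = -2, f(-0.25) = -5.125, f(0.25) = -4.25, f(0.75) = -2.375, f(1.25) = -2.5.
Sum = Δs · [f(-2.25) + f(-1.75) + f(-1.25) + ...].
Sum = 40.75.

40.75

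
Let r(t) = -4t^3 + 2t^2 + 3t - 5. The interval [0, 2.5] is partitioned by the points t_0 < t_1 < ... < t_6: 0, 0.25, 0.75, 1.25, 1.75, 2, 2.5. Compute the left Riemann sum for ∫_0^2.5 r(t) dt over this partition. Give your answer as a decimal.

Subinterval widths: 0.25, 0.5, 0.5, 0.5, 0.25, 0.5.
Left endpoints: 0, 0.25, 0.75, 1.25, 1.75, 2.
r(0) = -5, r(0.25) = -4.1875, r(0.75) = -3.3125, r(1.25) = -5.9375, r(1.75) = -15.0625, r(2) = -23.
Sum = Σ Δt_i · r(t_i).
Sum = -23.234375.

-23.234375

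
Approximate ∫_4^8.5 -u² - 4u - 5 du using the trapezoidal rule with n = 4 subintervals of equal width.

Δu = (8.5 − 4)/4 = 1.125.
f(4) = -37, f(5.125) = -51.765625, f(6.25) = -69.0625, f(7.375) = -88.890625, f(8.5) = -111.25.
T_4 = (Δu/2)·[f(u_0) + 2f(u_1) + 2f(u_2) + 2f(u_3) + f(u_4)].
Sum = -319.32421875.

-319.32421875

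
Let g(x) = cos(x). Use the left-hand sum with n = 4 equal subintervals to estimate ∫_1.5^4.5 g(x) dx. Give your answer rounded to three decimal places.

Δx = (4.5 − 1.5)/4 = 0.75.
Left endpoints: 1.5, 2.25, 3, 3.75.
g(1.5) ≈ 0.071, g(2.25) ≈ -0.628, g(3) ≈ -0.990, g(3.75) ≈ -0.821.
Sum = Δx · [g(1.5) + g(2.25) + g(3) + g(3.75)].
Sum ≈ -1.776.

-1.776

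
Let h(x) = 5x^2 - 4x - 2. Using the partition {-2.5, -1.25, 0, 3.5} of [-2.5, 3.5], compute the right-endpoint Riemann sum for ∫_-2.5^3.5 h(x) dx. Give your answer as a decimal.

Subinterval widths: 1.25, 1.25, 3.5.
Right endpoints: -1.25, 0, 3.5.
h(-1.25) = 10.8125, h(0) = -2, h(3.5) = 45.25.
Sum = Σ Δx_i · h(x_i).
Sum = 169.390625.

169.390625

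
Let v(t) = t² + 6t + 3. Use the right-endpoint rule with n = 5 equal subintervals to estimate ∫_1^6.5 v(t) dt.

Δt = (6.5 − 1)/5 = 1.1.
Right endpoints: 2.1, 3.2, 4.3, 5.4, 6.5.
v(2.1) = 20.01, v(3.2) = 32.44, v(4.3) = 47.29, v(5.4) = 64.56, v(6.5) = 84.25.
Sum = Δt · [v(2.1) + v(3.2) + v(4.3) + v(5.4) + v(6.5)].
Sum = 273.405.

273.405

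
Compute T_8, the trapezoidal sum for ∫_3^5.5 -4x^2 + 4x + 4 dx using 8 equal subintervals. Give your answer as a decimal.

Δx = (5.5 − 3)/8 = 0.3125.
f(3) = -20, f(3.3125) = -26.640625, f(3.625) = -34.0625, f(3.9375) = -42.265625, f(4.25) = -51.25, f(4.5625) = -61.015625, f(4.875) = -71.5625, f(5.1875) = -82.890625, f(5.5) = -95.
T_8 = (Δx/2)·[f(x_0) + 2f(x_1) + ... + 2f(x_{7}) + f(x_8)].
Sum = -133.49609375.

-133.49609375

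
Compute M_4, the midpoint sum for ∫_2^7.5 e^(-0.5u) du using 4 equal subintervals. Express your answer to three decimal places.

Δu = (7.5 − 2)/4 = 1.375.
Midpoints: 2.6875, 4.0625, 5.4375, 6.8125.
f(2.6875) ≈ 0.261, f(4.0625) ≈ 0.131, f(5.4375) ≈ 0.066, f(6.8125) ≈ 0.033.
Sum = Δu · [f(2.6875) + f(4.0625) + f(5.4375) + f(6.8125)].
Sum ≈ 0.675.

0.675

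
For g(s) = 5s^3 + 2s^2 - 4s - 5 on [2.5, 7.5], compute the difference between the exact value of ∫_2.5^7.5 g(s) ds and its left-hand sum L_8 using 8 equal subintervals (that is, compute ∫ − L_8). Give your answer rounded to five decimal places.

634.70052

Exact integral: ∫_2.5^7.5 g(s) ds ≈ 4052.0833333.
L_8 = 3417.3828125.
Error ≈ 4052.0833333 − 3417.3828125 ≈ 634.70052.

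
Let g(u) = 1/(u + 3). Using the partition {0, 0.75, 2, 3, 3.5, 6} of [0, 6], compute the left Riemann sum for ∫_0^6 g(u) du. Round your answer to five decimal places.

Subinterval widths: 0.75, 1.25, 1, 0.5, 2.5.
Left endpoints: 0, 0.75, 2, 3, 3.5.
g(0) = 1/3, g(0.75) = 4/15, g(2) = 0.2, g(3) = 1/6, g(3.5) = 2/13.
Sum = Σ Δu_i · g(u_i).
Sum ≈ 1.25128.

1.25128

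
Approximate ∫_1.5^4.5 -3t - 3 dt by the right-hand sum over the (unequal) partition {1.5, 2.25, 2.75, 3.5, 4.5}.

-39.5625

Subinterval widths: 0.75, 0.5, 0.75, 1.
Right endpoints: 2.25, 2.75, 3.5, 4.5.
f(2.25) = -9.75, f(2.75) = -11.25, f(3.5) = -13.5, f(4.5) = -16.5.
Sum = Σ Δt_i · f(t_i).
Sum = -39.5625.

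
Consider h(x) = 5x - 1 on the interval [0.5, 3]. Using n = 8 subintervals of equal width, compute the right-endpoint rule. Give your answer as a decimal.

21.328125

Δx = (3 − 0.5)/8 = 0.3125.
Right endpoints: 0.8125, 1.125, 1.4375, 1.75, 2.0625, 2.375, 2.6875, 3.
h(0.8125) = 3.0625, h(1.125) = 4.625, h(1.4375) = 6.1875, h(1.75) = 7.75, h(2.0625) = 9.3125, h(2.375) = 10.875, h(2.6875) = 12.4375, h(3) = 14.
Sum = Δx · [h(0.8125) + h(1.125) + h(1.4375) + ...].
Sum = 21.328125.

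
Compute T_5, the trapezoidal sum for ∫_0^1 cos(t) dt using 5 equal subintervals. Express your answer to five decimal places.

Δt = (1 − 0)/5 = 0.2.
f(0) ≈ 1.00000, f(0.2) ≈ 0.98007, f(0.4) ≈ 0.92106, f(0.6) ≈ 0.82534, f(0.8) ≈ 0.69671, f(1) ≈ 0.54030.
T_5 = (Δt/2)·[f(t_0) + 2f(t_1) + ... + 2f(t_{4}) + f(t_5)].
Sum ≈ 0.83866.

0.83866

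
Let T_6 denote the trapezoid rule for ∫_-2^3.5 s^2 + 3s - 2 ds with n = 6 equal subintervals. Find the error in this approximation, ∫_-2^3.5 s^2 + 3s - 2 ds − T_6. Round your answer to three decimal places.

-0.770

Exact integral: ∫_-2^3.5 f(s) ds ≈ 18.33333.
T_6 ≈ 19.10359.
Error ≈ 18.33333 − 19.10359 ≈ -0.770.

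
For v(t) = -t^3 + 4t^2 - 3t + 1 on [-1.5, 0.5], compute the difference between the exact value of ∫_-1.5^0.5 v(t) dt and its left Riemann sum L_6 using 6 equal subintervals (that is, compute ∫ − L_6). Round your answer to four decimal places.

Exact integral: ∫_-1.5^0.5 v(t) dt ≈ 10.916667.
L_6 ≈ 14.037037.
Error ≈ 10.916667 − 14.037037 ≈ -3.1204.

-3.1204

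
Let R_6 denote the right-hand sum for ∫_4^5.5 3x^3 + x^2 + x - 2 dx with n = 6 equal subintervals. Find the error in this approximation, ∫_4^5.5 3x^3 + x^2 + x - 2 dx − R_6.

Exact integral: ∫_4^5.5 f(x) dx = 532.546875.
R_6 = 573.58984375.
Error = 532.546875 − 573.58984375 = -41.04296875.

-41.04296875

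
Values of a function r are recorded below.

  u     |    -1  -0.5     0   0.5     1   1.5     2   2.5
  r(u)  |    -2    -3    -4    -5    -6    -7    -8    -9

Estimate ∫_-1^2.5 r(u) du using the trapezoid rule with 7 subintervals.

Δu = 0.5.
T_7 = (0.5/2)·[(-2) + 2·(-3) + 2·(-4) + 2·(-5) + 2·(-6) + 2·(-7) + 2·(-8) + (-9)] = -19.25.

-19.25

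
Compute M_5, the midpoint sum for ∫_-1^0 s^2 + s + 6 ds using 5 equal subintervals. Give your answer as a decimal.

5.83

Δs = (0 − (-1))/5 = 0.2.
Midpoints: -0.9, -0.7, -0.5, -0.3, -0.1.
f(-0.9) = 5.91, f(-0.7) = 5.79, f(-0.5) = 5.75, f(-0.3) = 5.79, f(-0.1) = 5.91.
Sum = Δs · [f(-0.9) + f(-0.7) + f(-0.5) + f(-0.3) + f(-0.1)].
Sum = 5.83.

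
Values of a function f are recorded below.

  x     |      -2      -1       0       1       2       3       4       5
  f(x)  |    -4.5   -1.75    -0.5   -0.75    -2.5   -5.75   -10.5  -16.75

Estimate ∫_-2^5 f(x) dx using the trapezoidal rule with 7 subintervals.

-32.375

Δx = 1.
T_7 = (1/2)·[(-4.5) + 2·(-1.75) + 2·(-0.5) + 2·(-0.75) + 2·(-2.5) + 2·(-5.75) + 2·(-10.5) + (-16.75)] = -32.375.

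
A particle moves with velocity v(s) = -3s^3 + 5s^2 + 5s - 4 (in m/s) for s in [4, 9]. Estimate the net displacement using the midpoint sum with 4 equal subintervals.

Δs = (9 − 4)/4 = 1.25.
Midpoints: 4.625, 5.875, 7.125, 8.375.
v(4.625) = -87407/512, v(5.875) = -210117/512, v(7.125) = -409427/512, v(8.375) = -703337/512.
Sum = Δs · [v(4.625) + v(5.875) + v(7.125) + v(8.375)].
Sum = -3443.0859375.

-3443.0859375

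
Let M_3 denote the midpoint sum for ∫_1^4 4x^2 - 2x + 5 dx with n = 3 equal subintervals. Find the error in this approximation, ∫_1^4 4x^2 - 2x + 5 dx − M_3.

Exact integral: ∫_1^4 f(x) dx = 84.
M_3 = 83.
Error = 84 − 83 = 1.

1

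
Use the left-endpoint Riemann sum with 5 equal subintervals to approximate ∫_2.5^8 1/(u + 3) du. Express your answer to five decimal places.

0.74563

Δu = (8 − 2.5)/5 = 1.1.
Left endpoints: 2.5, 3.6, 4.7, 5.8, 6.9.
f(2.5) = 2/11, f(3.6) = 5/33, f(4.7) = 10/77, f(5.8) = 5/44, f(6.9) = 10/99.
Sum = Δu · [f(2.5) + f(3.6) + f(4.7) + f(5.8) + f(6.9)].
Sum ≈ 0.74563.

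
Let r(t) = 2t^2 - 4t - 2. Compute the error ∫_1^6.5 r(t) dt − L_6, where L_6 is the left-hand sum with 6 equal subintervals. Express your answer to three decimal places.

Exact integral: ∫_1^6.5 r(t) dt ≈ 88.91667.
L_6 ≈ 62.72801.
Error ≈ 88.91667 − 62.72801 ≈ 26.189.

26.189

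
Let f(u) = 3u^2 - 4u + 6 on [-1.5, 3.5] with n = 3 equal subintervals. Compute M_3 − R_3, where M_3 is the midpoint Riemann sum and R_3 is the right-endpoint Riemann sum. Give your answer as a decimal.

-18.75

M_3 ≈ 52.77778.
R_3 ≈ 71.52778.
M_3 − R_3 = -18.75.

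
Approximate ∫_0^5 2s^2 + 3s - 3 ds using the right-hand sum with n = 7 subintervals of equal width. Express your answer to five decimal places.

129.89796

Δs = (5 − 0)/7 = 5/7.
Right endpoints: 5/7, 10/7, 15/7, 20/7, 25/7, 30/7, 5.
f(5/7) = 8/49, f(10/7) = 263/49, f(15/7) = 618/49, f(20/7) = 1073/49, f(25/7) = 1628/49, f(30/7) = 2283/49, f(5) = 62.
Sum = Δs · [f(5/7) + f(10/7) + f(15/7) + ...].
Sum ≈ 129.89796.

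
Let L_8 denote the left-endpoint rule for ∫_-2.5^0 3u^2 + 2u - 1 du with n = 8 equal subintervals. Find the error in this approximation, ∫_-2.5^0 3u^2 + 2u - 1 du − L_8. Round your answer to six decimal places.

-2.270508

Exact integral: ∫_-2.5^0 f(u) du = 6.875.
L_8 ≈ 9.14550781.
Error ≈ 6.875 − 9.14550781 ≈ -2.270508.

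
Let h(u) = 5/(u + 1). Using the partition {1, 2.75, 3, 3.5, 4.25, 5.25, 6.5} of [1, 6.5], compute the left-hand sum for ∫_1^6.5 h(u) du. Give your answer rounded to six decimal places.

Subinterval widths: 1.75, 0.25, 0.5, 0.75, 1, 1.25.
Left endpoints: 1, 2.75, 3, 3.5, 4.25, 5.25.
h(1) = 2.5, h(2.75) = 4/3, h(3) = 1.25, h(3.5) = 10/9, h(4.25) = 20/21, h(5.25) = 0.8.
Sum = Σ Δu_i · h(u_i).
Sum ≈ 8.119048.

8.119048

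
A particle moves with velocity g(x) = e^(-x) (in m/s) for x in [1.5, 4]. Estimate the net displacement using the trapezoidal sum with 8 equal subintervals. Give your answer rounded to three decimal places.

0.206

Δx = (4 − 1.5)/8 = 0.3125.
g(1.5) ≈ 0.223, g(1.8125) ≈ 0.163, g(2.125) ≈ 0.119, g(2.4375) ≈ 0.087, g(2.75) ≈ 0.064, g(3.0625) ≈ 0.047, g(3.375) ≈ 0.034, g(3.6875) ≈ 0.025, g(4) ≈ 0.018.
T_8 = (Δx/2)·[g(x_0) + 2g(x_1) + ... + 2g(x_{7}) + g(x_8)].
Sum ≈ 0.206.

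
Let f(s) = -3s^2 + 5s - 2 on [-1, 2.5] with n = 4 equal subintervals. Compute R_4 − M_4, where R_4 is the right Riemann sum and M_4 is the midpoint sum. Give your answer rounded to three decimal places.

R_4 = -11.07421875.
M_4 ≈ -9.83008.
R_4 − M_4 ≈ -1.244.

-1.244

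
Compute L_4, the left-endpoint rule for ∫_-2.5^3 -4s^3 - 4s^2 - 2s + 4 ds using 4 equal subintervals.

Δs = (3 − (-2.5))/4 = 1.375.
Left endpoints: -2.5, -1.125, 0.25, 1.625.
f(-2.5) = 46.5, f(-1.125) = 6.8828125, f(0.25) = 3.1875, f(1.625) = -26.9765625.
Sum = Δs · [f(-2.5) + f(-1.125) + f(0.25) + f(1.625)].
Sum = 40.69140625.

40.69140625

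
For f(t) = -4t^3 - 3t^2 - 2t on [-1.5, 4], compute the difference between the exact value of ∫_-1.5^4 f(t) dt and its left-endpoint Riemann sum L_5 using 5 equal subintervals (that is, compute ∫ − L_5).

Exact integral: ∫_-1.5^4 f(t) dt = -332.0625.
L_5 = -175.065.
Error = -332.0625 − (-175.065) = -156.9975.

-156.9975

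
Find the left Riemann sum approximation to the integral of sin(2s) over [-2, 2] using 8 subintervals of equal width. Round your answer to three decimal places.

0.378

Δs = (2 − (-2))/8 = 0.5.
Left endpoints: -2, -1.5, -1, -0.5, 0, 0.5, 1, 1.5.
f(-2) ≈ 0.757, f(-1.5) ≈ -0.141, f(-1) ≈ -0.909, f(-0.5) ≈ -0.841, f(0) ≈ 0.000, f(0.5) ≈ 0.841, f(1) ≈ 0.909, f(1.5) ≈ 0.141.
Sum = Δs · [f(-2) + f(-1.5) + f(-1) + ...].
Sum ≈ 0.378.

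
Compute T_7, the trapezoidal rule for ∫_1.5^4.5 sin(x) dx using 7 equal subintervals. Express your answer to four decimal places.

0.2772

Δx = (4.5 − 1.5)/7 = 3/7.
f(1.5) ≈ 0.9975, f(27/14) ≈ 0.9367, f(33/14) ≈ 0.7064, f(39/14) ≈ 0.3484, f(45/14) ≈ -0.0726, f(51/14) ≈ -0.4805, f(57/14) ≈ -0.8015, f(4.5) ≈ -0.9775.
T_7 = (Δx/2)·[f(x_0) + 2f(x_1) + ... + 2f(x_{6}) + f(x_7)].
Sum ≈ 0.2772.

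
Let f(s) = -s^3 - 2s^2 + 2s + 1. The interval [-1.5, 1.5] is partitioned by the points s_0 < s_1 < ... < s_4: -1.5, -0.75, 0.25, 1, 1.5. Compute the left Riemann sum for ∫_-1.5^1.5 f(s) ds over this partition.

-2.52734375

Subinterval widths: 0.75, 1, 0.75, 0.5.
Left endpoints: -1.5, -0.75, 0.25, 1.
f(-1.5) = -3.125, f(-0.75) = -1.203125, f(0.25) = 1.359375, f(1) = 0.
Sum = Σ Δs_i · f(s_i).
Sum = -2.52734375.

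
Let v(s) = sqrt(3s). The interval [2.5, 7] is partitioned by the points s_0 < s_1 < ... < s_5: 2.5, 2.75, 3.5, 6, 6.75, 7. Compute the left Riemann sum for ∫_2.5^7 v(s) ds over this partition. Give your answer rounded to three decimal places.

15.247

Subinterval widths: 0.25, 0.75, 2.5, 0.75, 0.25.
Left endpoints: 2.5, 2.75, 3.5, 6, 6.75.
v(2.5) ≈ 2.739, v(2.75) ≈ 2.872, v(3.5) ≈ 3.240, v(6) ≈ 4.243, v(6.75) ≈ 4.500.
Sum = Σ Δs_i · v(s_i).
Sum ≈ 15.247.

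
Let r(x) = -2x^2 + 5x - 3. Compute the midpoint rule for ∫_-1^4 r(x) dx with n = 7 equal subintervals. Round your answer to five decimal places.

Δx = (4 − (-1))/7 = 5/7.
Midpoints: -9/14, 1/14, 11/14, 1.5, 31/14, 41/14, 51/14.
r(-9/14) = -345/49, r(1/14) = -130/49, r(11/14) = -15/49, r(1.5) = 0, r(31/14) = -85/49, r(41/14) = -270/49, r(51/14) = -555/49.
Sum = Δx · [r(-9/14) + r(1/14) + r(11/14) + ...].
Sum ≈ -20.40816.

-20.40816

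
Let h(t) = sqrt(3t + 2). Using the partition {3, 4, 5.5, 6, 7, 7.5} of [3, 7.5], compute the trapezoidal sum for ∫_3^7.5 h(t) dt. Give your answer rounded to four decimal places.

18.8250

Subinterval widths: 1, 1.5, 0.5, 1, 0.5.
h(3) ≈ 3.3166, h(4) ≈ 3.7417, h(5.5) ≈ 4.3012, h(6) ≈ 4.4721, h(7) ≈ 4.7958, h(7.5) ≈ 4.9497.
On each subinterval the trapezoid contributes (Δt_i/2)·[h(t_{i-1}) + h(t_i)].
Sum ≈ 18.8250.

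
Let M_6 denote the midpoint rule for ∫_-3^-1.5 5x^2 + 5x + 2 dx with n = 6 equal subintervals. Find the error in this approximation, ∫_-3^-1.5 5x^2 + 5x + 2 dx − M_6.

0.0390625

Exact integral: ∫_-3^-1.5 f(x) dx = 25.5.
M_6 = 25.4609375.
Error = 25.5 − 25.4609375 = 0.0390625.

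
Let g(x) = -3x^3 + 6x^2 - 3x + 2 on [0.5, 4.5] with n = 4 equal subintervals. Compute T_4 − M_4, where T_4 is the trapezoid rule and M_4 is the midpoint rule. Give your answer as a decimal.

T_4 = -158.5.
M_4 = -142.
T_4 − M_4 = -16.5.

-16.5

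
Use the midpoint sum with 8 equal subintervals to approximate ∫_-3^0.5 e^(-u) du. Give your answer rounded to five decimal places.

Δu = (0.5 − (-3))/8 = 0.4375.
Midpoints: -2.78125, -2.34375, -1.90625, -1.46875, -1.03125, -0.59375, -0.15625, 0.28125.
f(-2.78125) ≈ 16.13918, f(-2.34375) ≈ 10.42024, f(-1.90625) ≈ 6.72781, f(-1.46875) ≈ 4.34380, f(-1.03125) ≈ 2.80457, f(-0.59375) ≈ 1.81077, f(-0.15625) ≈ 1.16912, f(0.28125) ≈ 0.75484.
Sum = Δu · [f(-2.78125) + f(-2.34375) + f(-1.90625) + ...].
Sum ≈ 19.32452.

19.32452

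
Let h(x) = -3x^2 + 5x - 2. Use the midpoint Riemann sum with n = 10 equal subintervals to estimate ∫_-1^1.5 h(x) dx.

-6.2109375

Δx = (1.5 − (-1))/10 = 0.25.
Midpoints: -0.875, -0.625, -0.375, -0.125, 0.125, 0.375, 0.625, 0.875, 1.125, 1.375.
h(-0.875) = -8.671875, h(-0.625) = -6.296875, h(-0.375) = -4.296875, h(-0.125) = -2.671875, h(0.125) = -1.421875, h(0.375) = -0.546875, h(0.625) = -0.046875, h(0.875) = 0.078125, h(1.125) = -0.171875, h(1.375) = -0.796875.
Sum = Δx · [h(-0.875) + h(-0.625) + h(-0.375) + ...].
Sum = -6.2109375.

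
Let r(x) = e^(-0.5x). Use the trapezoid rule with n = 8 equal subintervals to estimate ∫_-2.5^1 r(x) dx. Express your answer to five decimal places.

5.79061

Δx = (1 − (-2.5))/8 = 0.4375.
r(-2.5) ≈ 3.49034, r(-2.0625) ≈ 2.80457, r(-1.625) ≈ 2.25353, r(-1.1875) ≈ 1.81077, r(-0.75) ≈ 1.45499, r(-0.3125) ≈ 1.16912, r(0.125) ≈ 0.93941, r(0.5625) ≈ 0.75484, r(1) ≈ 0.60653.
T_8 = (Δx/2)·[r(x_0) + 2r(x_1) + ... + 2r(x_{7}) + r(x_8)].
Sum ≈ 5.79061.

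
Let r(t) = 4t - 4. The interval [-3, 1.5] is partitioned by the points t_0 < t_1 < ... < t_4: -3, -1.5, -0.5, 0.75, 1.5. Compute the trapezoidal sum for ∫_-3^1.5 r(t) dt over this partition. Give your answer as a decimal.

Subinterval widths: 1.5, 1, 1.25, 0.75.
r(-3) = -16, r(-1.5) = -10, r(-0.5) = -6, r(0.75) = -1, r(1.5) = 2.
On each subinterval the trapezoid contributes (Δt_i/2)·[r(t_{i-1}) + r(t_i)].
Sum = -31.5.

-31.5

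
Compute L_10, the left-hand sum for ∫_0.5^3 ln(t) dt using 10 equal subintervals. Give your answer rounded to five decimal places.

0.90984

Δt = (3 − 0.5)/10 = 0.25.
Left endpoints: 0.5, 0.75, 1, 1.25, 1.5, 1.75, 2, 2.25, 2.5, 2.75.
f(0.5) ≈ -0.69315, f(0.75) ≈ -0.28768, f(1) ≈ 0.00000, f(1.25) ≈ 0.22314, f(1.5) ≈ 0.40547, f(1.75) ≈ 0.55962, f(2) ≈ 0.69315, f(2.25) ≈ 0.81093, f(2.5) ≈ 0.91629, f(2.75) ≈ 1.01160.
Sum = Δt · [f(0.5) + f(0.75) + f(1) + ...].
Sum ≈ 0.90984.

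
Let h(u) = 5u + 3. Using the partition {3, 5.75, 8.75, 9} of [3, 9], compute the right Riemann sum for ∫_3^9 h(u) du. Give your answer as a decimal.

239.5625

Subinterval widths: 2.75, 3, 0.25.
Right endpoints: 5.75, 8.75, 9.
h(5.75) = 31.75, h(8.75) = 46.75, h(9) = 48.
Sum = Σ Δu_i · h(u_i).
Sum = 239.5625.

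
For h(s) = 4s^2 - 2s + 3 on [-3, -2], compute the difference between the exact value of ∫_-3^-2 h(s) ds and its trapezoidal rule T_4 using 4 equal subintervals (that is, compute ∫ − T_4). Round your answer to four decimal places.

Exact integral: ∫_-3^-2 h(s) ds ≈ 33.333333.
T_4 = 33.375.
Error ≈ 33.333333 − 33.375 ≈ -0.0417.

-0.0417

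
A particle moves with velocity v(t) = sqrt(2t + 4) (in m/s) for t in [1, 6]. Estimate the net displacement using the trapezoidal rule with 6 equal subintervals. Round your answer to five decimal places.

16.42522

Δt = (6 − 1)/6 = 5/6.
v(1) ≈ 2.44949, v(11/6) ≈ 2.76887, v(8/3) ≈ 3.05505, v(3.5) ≈ 3.31662, v(13/3) ≈ 3.55903, v(31/6) ≈ 3.78594, v(6) ≈ 4.00000.
T_6 = (Δt/2)·[v(t_0) + 2v(t_1) + ... + 2v(t_{5}) + v(t_6)].
Sum ≈ 16.42522.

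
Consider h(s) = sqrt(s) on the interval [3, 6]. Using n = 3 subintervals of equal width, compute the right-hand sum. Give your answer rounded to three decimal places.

6.686

Δs = (6 − 3)/3 = 1.
Right endpoints: 4, 5, 6.
h(4) ≈ 2.000, h(5) ≈ 2.236, h(6) ≈ 2.449.
Sum = Δs · [h(4) + h(5) + h(6)].
Sum ≈ 6.686.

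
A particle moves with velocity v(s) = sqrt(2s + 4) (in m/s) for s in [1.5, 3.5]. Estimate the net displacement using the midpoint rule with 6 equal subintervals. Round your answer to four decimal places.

5.9879

Δs = (3.5 − 1.5)/6 = 1/3.
Midpoints: 5/3, 2, 7/3, 8/3, 3, 10/3.
v(5/3) ≈ 2.7080, v(2) ≈ 2.8284, v(7/3) ≈ 2.9439, v(8/3) ≈ 3.0551, v(3) ≈ 3.1623, v(10/3) ≈ 3.2660.
Sum = Δs · [v(5/3) + v(2) + v(7/3) + ...].
Sum ≈ 5.9879.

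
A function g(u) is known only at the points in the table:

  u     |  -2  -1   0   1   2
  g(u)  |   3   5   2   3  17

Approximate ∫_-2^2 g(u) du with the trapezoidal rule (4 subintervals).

20

Δu = 1.
T_4 = (1/2)·[3 + 2·5 + 2·2 + 2·3 + 17] = 20.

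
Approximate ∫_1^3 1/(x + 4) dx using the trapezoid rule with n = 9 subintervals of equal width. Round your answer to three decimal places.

Δx = (3 − 1)/9 = 2/9.
f(1) = 0.2, f(11/9) = 9/47, f(13/9) = 9/49, f(5/3) = 3/17, f(17/9) = 9/53, f(19/9) = 9/55, f(7/3) = 3/19, f(23/9) = 9/59, f(25/9) = 9/61, f(3) = 1/7.
T_9 = (Δx/2)·[f(x_0) + 2f(x_1) + ... + 2f(x_{8}) + f(x_9)].
Sum ≈ 0.337.

0.337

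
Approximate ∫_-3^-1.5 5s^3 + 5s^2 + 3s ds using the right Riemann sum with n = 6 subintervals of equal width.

Δs = (-1.5 − (-3))/6 = 0.25.
Right endpoints: -2.75, -2.5, -2.25, -2, -1.75, -1.5.
f(-2.75) = -74.421875, f(-2.5) = -54.375, f(-2.25) = -38.390625, f(-2) = -26, f(-1.75) = -16.734375, f(-1.5) = -10.125.
Sum = Δs · [f(-2.75) + f(-2.5) + f(-2.25) + ...].
Sum = -55.01171875.

-55.01171875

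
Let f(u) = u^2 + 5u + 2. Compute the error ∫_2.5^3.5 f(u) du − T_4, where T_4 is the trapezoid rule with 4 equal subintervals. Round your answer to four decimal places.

-0.0104

Exact integral: ∫_2.5^3.5 f(u) du ≈ 26.083333.
T_4 = 26.09375.
Error ≈ 26.083333 − 26.09375 ≈ -0.0104.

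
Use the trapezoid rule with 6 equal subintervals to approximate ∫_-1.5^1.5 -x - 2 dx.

Δx = (1.5 − (-1.5))/6 = 0.5.
f(-1.5) = -0.5, f(-1) = -1, f(-0.5) = -1.5, f(0) = -2, f(0.5) = -2.5, f(1) = -3, f(1.5) = -3.5.
T_6 = (Δx/2)·[f(x_0) + 2f(x_1) + ... + 2f(x_{5}) + f(x_6)].
Sum = -6.

-6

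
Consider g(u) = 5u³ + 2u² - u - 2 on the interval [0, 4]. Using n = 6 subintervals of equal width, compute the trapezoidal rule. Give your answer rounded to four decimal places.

356.1481

Δu = (4 − 0)/6 = 2/3.
g(0) = -2, g(2/3) = -8/27, g(4/3) = 326/27, g(2) = 44, g(8/3) = 2818/27, g(10/3) = 5456/27, g(4) = 346.
T_6 = (Δu/2)·[g(u_0) + 2g(u_1) + ... + 2g(u_{5}) + g(u_6)].
Sum ≈ 356.1481.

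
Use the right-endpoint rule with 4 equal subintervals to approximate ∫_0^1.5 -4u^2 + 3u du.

Δu = (1.5 − 0)/4 = 0.375.
Right endpoints: 0.375, 0.75, 1.125, 1.5.
f(0.375) = 0.5625, f(0.75) = 0, f(1.125) = -1.6875, f(1.5) = -4.5.
Sum = Δu · [f(0.375) + f(0.75) + f(1.125) + f(1.5)].
Sum = -2.109375.

-2.109375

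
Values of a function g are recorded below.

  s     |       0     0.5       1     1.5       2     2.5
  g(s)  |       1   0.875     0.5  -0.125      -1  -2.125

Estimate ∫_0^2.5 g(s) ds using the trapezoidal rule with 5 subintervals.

Δs = 0.5.
T_5 = (0.5/2)·[1 + 2·0.875 + 2·0.5 + 2·(-0.125) + 2·(-1) + (-2.125)] = -0.15625.

-0.15625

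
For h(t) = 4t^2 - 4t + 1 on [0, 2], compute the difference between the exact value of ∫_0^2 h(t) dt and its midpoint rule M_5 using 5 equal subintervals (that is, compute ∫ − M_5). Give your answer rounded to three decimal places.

Exact integral: ∫_0^2 h(t) dt ≈ 4.66667.
M_5 = 4.56.
Error ≈ 4.66667 − 4.56 ≈ 0.107.

0.107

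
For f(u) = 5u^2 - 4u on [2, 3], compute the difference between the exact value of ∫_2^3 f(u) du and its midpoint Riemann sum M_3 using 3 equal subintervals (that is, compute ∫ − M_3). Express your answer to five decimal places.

0.04630

Exact integral: ∫_2^3 f(u) du ≈ 21.6666667.
M_3 ≈ 21.6203704.
Error ≈ 21.6666667 − 21.6203704 ≈ 0.04630.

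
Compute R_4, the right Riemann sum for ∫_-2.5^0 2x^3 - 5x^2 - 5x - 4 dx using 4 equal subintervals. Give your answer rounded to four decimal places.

Δx = (0 − (-2.5))/4 = 0.625.
Right endpoints: -1.875, -1.25, -0.625, 0.
f(-1.875) = -25.38671875, f(-1.25) = -9.46875, f(-0.625) = -3.31640625, f(0) = -4.
Sum = Δx · [f(-1.875) + f(-1.25) + f(-0.625) + f(0)].
Sum ≈ -26.3574.

-26.3574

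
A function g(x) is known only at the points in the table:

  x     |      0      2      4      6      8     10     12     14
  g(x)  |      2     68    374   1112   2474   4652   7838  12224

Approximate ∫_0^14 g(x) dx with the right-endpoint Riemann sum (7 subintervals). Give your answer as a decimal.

Δx = 2.
Sum = 2·[68 + 374 + 1112 + 2474 + 4652 + 7838 + 12224] = 57484.

57484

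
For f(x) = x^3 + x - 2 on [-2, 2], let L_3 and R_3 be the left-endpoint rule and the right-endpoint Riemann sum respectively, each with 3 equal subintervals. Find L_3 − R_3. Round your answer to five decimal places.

L_3 ≈ -21.3333333.
R_3 ≈ 5.3333333.
L_3 − R_3 ≈ -26.66667.

-26.66667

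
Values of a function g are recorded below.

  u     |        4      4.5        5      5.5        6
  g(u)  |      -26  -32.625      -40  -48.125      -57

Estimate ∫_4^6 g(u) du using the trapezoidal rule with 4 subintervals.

Δu = 0.5.
T_4 = (0.5/2)·[(-26) + 2·(-32.625) + 2·(-40) + 2·(-48.125) + (-57)] = -81.125.

-81.125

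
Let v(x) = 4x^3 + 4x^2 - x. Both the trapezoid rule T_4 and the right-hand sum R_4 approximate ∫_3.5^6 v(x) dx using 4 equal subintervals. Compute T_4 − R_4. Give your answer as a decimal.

T_4 = 1374.82421875.
R_4 = 1620.13671875.
T_4 − R_4 = -245.3125.

-245.3125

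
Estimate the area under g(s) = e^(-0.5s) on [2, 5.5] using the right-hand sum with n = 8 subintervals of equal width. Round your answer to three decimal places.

0.544

Δs = (5.5 − 2)/8 = 0.4375.
Right endpoints: 2.4375, 2.875, 3.3125, 3.75, 4.1875, 4.625, 5.0625, 5.5.
g(2.4375) ≈ 0.296, g(2.875) ≈ 0.238, g(3.3125) ≈ 0.191, g(3.75) ≈ 0.153, g(4.1875) ≈ 0.123, g(4.625) ≈ 0.099, g(5.0625) ≈ 0.080, g(5.5) ≈ 0.064.
Sum = Δs · [g(2.4375) + g(2.875) + g(3.3125) + ...].
Sum ≈ 0.544.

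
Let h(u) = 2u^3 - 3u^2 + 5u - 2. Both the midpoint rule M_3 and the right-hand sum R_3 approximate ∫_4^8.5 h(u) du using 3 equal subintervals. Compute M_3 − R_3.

-802.828125

M_3 = 2034.421875.
R_3 = 2837.25.
M_3 − R_3 = -802.828125.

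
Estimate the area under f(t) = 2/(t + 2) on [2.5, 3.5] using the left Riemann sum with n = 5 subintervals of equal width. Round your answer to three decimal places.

0.410

Δt = (3.5 − 2.5)/5 = 0.2.
Left endpoints: 2.5, 2.7, 2.9, 3.1, 3.3.
f(2.5) = 4/9, f(2.7) = 20/47, f(2.9) = 20/49, f(3.1) = 20/51, f(3.3) = 20/53.
Sum = Δt · [f(2.5) + f(2.7) + f(2.9) + f(3.1) + f(3.3)].
Sum ≈ 0.410.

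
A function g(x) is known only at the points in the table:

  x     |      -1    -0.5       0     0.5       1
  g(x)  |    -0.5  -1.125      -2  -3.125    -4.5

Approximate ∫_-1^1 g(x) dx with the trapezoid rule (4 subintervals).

Δx = 0.5.
T_4 = (0.5/2)·[(-0.5) + 2·(-1.125) + 2·(-2) + 2·(-3.125) + (-4.5)] = -4.375.

-4.375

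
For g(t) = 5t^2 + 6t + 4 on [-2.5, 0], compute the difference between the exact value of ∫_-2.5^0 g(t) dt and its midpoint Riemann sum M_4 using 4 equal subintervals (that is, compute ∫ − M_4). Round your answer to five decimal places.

Exact integral: ∫_-2.5^0 g(t) dt ≈ 17.2916667.
M_4 ≈ 16.8847656.
Error ≈ 17.2916667 − 16.8847656 ≈ 0.40690.

0.40690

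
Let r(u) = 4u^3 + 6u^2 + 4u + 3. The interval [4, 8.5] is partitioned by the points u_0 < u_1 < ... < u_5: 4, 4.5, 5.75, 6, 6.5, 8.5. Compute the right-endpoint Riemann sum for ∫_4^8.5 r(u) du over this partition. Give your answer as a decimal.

Subinterval widths: 0.5, 1.25, 0.25, 0.5, 2.
Right endpoints: 4.5, 5.75, 6, 6.5, 8.5.
r(4.5) = 507, r(5.75) = 984.8125, r(6) = 1107, r(6.5) = 1381, r(8.5) = 2927.
Sum = Σ Δu_i · r(u_i).
Sum = 8305.765625.

8305.765625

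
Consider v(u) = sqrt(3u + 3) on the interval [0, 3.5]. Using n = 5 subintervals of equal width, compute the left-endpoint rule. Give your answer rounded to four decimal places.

Δu = (3.5 − 0)/5 = 0.7.
Left endpoints: 0, 0.7, 1.4, 2.1, 2.8.
v(0) ≈ 1.7321, v(0.7) ≈ 2.2583, v(1.4) ≈ 2.6833, v(2.1) ≈ 3.0496, v(2.8) ≈ 3.3764.
Sum = Δu · [v(0) + v(0.7) + v(1.4) + v(2.1) + v(2.8)].
Sum ≈ 9.1697.

9.1697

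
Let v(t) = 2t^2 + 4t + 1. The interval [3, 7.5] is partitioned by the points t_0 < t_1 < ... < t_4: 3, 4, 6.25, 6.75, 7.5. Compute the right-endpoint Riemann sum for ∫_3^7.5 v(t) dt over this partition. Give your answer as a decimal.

450.46875

Subinterval widths: 1, 2.25, 0.5, 0.75.
Right endpoints: 4, 6.25, 6.75, 7.5.
v(4) = 49, v(6.25) = 104.125, v(6.75) = 119.125, v(7.5) = 143.5.
Sum = Σ Δt_i · v(t_i).
Sum = 450.46875.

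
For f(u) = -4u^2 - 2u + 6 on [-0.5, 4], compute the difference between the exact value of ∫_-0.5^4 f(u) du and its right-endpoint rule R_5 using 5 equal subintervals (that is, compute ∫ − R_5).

34.83

Exact integral: ∫_-0.5^4 f(u) du = -74.25.
R_5 = -109.08.
Error = -74.25 − (-109.08) = 34.83.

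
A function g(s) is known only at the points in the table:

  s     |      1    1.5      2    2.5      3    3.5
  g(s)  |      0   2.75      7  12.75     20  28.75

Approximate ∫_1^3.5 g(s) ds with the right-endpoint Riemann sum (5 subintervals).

35.625

Δs = 0.5.
Sum = 0.5·[2.75 + 7 + 12.75 + 20 + 28.75] = 35.625.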